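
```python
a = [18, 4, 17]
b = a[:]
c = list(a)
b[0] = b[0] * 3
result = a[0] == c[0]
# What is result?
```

After line 1: a = [18, 4, 17]
After line 2 (b = a[:], copy): a = [18, 4, 17], b = [18, 4, 17]
After line 3 (c = list(a) is a copy, new object): c = [18, 4, 17]
After line 4 (b[0] = 18 * 3 = 54; only b mutates (copy)): a = [18, 4, 17], b = [54, 4, 17], c = [18, 4, 17]
After line 5 (a[0] = 18, c[0] = 18; result = True)

True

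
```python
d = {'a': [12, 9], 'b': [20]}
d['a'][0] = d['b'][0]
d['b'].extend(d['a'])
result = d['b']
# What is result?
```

After line 1: d = {'a': [12, 9], 'b': [20]}
After line 2 (a[0] = b[0] = 20): d = {'a': [20, 9], 'b': [20]}
After line 3 (b.extend(a) appends [20, 9]): d = {'a': [20, 9], 'b': [20, 20, 9]}
After line 4: result = d['b'] = [20, 20, 9]

[20, 20, 9]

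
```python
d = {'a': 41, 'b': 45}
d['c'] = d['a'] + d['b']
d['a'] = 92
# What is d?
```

After line 1: d = {'a': 41, 'b': 45}
After line 2 (d['c'] = 41 + 45): d = {'a': 41, 'b': 45, 'c': 86}
After line 3: d = {'a': 92, 'b': 45, 'c': 86}

{'a': 92, 'b': 45, 'c': 86}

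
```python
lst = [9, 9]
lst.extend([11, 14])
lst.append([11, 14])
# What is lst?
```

After line 1: lst = [9, 9]
After line 2 (extend unpacks [11, 14]): lst = [9, 9, 11, 14]
After line 3 (append adds [11, 14] as single element): lst = [9, 9, 11, 14, [11, 14]]

[9, 9, 11, 14, [11, 14]]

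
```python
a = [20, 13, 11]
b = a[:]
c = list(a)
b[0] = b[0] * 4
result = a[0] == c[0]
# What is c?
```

After line 1: a = [20, 13, 11]
After line 2 (b = a[:], copy): a = [20, 13, 11], b = [20, 13, 11]
After line 3 (c = list(a) is a copy, new object): c = [20, 13, 11]
After line 4 (b[0] = 20 * 4 = 80; only b mutates (copy)): a = [20, 13, 11], b = [80, 13, 11], c = [20, 13, 11]
After line 5 (a[0] = 20, c[0] = 20; result = True)

[20, 13, 11]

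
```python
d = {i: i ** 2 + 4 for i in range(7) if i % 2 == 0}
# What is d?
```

{0: 4, 2: 8, 4: 20, 6: 40}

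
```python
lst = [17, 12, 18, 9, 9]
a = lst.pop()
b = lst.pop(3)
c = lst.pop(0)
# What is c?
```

After line 1: lst = [17, 12, 18, 9, 9]
After line 2 (pop() -> a = 9): lst = [17, 12, 18, 9]
After line 3 (pop(3) -> b = 9): lst = [17, 12, 18]
After line 4 (pop(0) -> c = 17): lst = [12, 18]

17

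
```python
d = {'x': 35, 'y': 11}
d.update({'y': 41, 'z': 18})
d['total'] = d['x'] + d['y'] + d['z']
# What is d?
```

After line 1: d = {'x': 35, 'y': 11}
After line 2 (y overwritten, z added): d = {'x': 35, 'y': 41, 'z': 18}
After line 3 (total = 35 + 41 + 18 = 94): d = {'x': 35, 'y': 41, 'z': 18, 'total': 94}

{'x': 35, 'y': 41, 'z': 18, 'total': 94}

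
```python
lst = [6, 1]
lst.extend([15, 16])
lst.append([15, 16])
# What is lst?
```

After line 1: lst = [6, 1]
After line 2 (extend unpacks [15, 16]): lst = [6, 1, 15, 16]
After line 3 (append adds [15, 16] as single element): lst = [6, 1, 15, 16, [15, 16]]

[6, 1, 15, 16, [15, 16]]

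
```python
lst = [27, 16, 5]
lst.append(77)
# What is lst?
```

[27, 16, 5, 77]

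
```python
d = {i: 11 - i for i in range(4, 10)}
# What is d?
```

{4: 7, 5: 6, 6: 5, 7: 4, 8: 3, 9: 2}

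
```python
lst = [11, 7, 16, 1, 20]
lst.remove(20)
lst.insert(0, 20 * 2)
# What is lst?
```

After line 1: lst = [11, 7, 16, 1, 20]
After line 2 (remove first 20): lst = [11, 7, 16, 1]
After line 3 (insert 40 at index 0): lst = [40, 11, 7, 16, 1]

[40, 11, 7, 16, 1]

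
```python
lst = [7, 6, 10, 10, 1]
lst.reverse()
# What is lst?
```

[1, 10, 10, 6, 7]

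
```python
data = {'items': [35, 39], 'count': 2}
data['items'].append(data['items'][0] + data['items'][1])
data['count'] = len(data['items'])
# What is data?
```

After line 1: data = {'items': [35, 39], 'count': 2}
After line 2 (append 35 + 39 = 74): data = {'items': [35, 39, 74], 'count': 2}
After line 3 (count = len(items) = 3): data = {'items': [35, 39, 74], 'count': 3}

{'items': [35, 39, 74], 'count': 3}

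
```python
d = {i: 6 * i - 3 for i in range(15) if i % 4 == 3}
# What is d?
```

{3: 15, 7: 39, 11: 63}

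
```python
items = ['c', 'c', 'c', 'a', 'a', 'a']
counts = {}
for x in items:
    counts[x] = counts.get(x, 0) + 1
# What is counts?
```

Initial: counts = {}, items = ['c', 'c', 'c', 'a', 'a', 'a']
See 'c': counts = {'c': 1}
See 'c': counts = {'c': 2}
See 'c': counts = {'c': 3}
See 'a': counts = {'c': 3, 'a': 1}
See 'a': counts = {'c': 3, 'a': 2}
See 'a': counts = {'c': 3, 'a': 3}

{'c': 3, 'a': 3}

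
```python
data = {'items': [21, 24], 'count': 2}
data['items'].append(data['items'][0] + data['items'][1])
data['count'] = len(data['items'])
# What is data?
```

After line 1: data = {'items': [21, 24], 'count': 2}
After line 2 (append 21 + 24 = 45): data = {'items': [21, 24, 45], 'count': 2}
After line 3 (count = len(items) = 3): data = {'items': [21, 24, 45], 'count': 3}

{'items': [21, 24, 45], 'count': 3}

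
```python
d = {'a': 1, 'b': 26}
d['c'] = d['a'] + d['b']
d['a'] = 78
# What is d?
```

After line 1: d = {'a': 1, 'b': 26}
After line 2 (d['c'] = 1 + 26): d = {'a': 1, 'b': 26, 'c': 27}
After line 3: d = {'a': 78, 'b': 26, 'c': 27}

{'a': 78, 'b': 26, 'c': 27}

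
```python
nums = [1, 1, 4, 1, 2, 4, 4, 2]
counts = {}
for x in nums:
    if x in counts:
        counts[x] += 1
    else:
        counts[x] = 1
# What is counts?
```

Initial: counts = {}, nums = [1, 1, 4, 1, 2, 4, 4, 2]
See 1: counts = {1: 1}
See 1: counts = {1: 2}
See 4: counts = {1: 2, 4: 1}
See 1: counts = {1: 3, 4: 1}
See 2: counts = {1: 3, 4: 1, 2: 1}
See 4: counts = {1: 3, 4: 2, 2: 1}
See 4: counts = {1: 3, 4: 3, 2: 1}
See 2: counts = {1: 3, 4: 3, 2: 2}

{1: 3, 4: 3, 2: 2}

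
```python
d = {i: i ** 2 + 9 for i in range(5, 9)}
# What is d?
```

{5: 34, 6: 45, 7: 58, 8: 73}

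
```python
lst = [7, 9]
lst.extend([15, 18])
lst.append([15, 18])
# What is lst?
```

After line 1: lst = [7, 9]
After line 2 (extend unpacks [15, 18]): lst = [7, 9, 15, 18]
After line 3 (append adds [15, 18] as single element): lst = [7, 9, 15, 18, [15, 18]]

[7, 9, 15, 18, [15, 18]]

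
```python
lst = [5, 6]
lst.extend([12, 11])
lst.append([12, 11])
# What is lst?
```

After line 1: lst = [5, 6]
After line 2 (extend unpacks [12, 11]): lst = [5, 6, 12, 11]
After line 3 (append adds [12, 11] as single element): lst = [5, 6, 12, 11, [12, 11]]

[5, 6, 12, 11, [12, 11]]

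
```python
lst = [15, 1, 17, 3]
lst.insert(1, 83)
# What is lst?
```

[15, 83, 1, 17, 3]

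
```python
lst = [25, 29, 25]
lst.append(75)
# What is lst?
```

[25, 29, 25, 75]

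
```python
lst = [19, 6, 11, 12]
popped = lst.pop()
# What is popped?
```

12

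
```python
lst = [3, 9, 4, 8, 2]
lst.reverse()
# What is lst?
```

[2, 8, 4, 9, 3]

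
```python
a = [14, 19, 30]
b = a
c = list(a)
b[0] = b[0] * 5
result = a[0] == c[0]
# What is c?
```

After line 1: a = [14, 19, 30]
After line 2 (b = a, alias): a = [14, 19, 30], b = [14, 19, 30]
After line 3 (c = list(a) is a copy, new object): c = [14, 19, 30]
After line 4 (b[0] = 14 * 5 = 70; mutates shared a/b): a = b = [70, 19, 30], c = [14, 19, 30]
After line 5 (a[0] = 70, c[0] = 14; result = False)

[14, 19, 30]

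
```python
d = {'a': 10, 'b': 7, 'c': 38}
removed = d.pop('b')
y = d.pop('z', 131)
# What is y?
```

After line 1: d = {'a': 10, 'b': 7, 'c': 38}
After line 2 (pop 'b' returns 7): d = {'a': 10, 'c': 38}, removed = 7
After line 3 (pop 'z' missing, returns default 131): d = {'a': 10, 'c': 38}, y = 131

131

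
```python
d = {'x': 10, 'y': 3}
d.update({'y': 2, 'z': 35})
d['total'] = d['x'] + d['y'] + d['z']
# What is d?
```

After line 1: d = {'x': 10, 'y': 3}
After line 2 (y overwritten, z added): d = {'x': 10, 'y': 2, 'z': 35}
After line 3 (total = 10 + 2 + 35 = 47): d = {'x': 10, 'y': 2, 'z': 35, 'total': 47}

{'x': 10, 'y': 2, 'z': 35, 'total': 47}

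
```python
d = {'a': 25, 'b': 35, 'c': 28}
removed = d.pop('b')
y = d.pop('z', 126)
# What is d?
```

After line 1: d = {'a': 25, 'b': 35, 'c': 28}
After line 2 (pop 'b' returns 35): d = {'a': 25, 'c': 28}, removed = 35
After line 3 (pop 'z' missing, returns default 126): d = {'a': 25, 'c': 28}, y = 126

{'a': 25, 'c': 28}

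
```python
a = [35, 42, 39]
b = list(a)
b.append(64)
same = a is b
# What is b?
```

After line 1: a = [35, 42, 39]
After line 2 (b = list(a) is a shallow copy, new object): a = [35, 42, 39], b = [35, 42, 39]
After line 3 (append only mutates b): a = [35, 42, 39], b = [35, 42, 39, 64]
After line 4 (same = a is b; different objects -> False): same = False

[35, 42, 39, 64]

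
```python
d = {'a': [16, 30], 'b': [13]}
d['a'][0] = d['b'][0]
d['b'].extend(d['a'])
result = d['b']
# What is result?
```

After line 1: d = {'a': [16, 30], 'b': [13]}
After line 2 (a[0] = b[0] = 13): d = {'a': [13, 30], 'b': [13]}
After line 3 (b.extend(a) appends [13, 30]): d = {'a': [13, 30], 'b': [13, 13, 30]}
After line 4: result = d['b'] = [13, 13, 30]

[13, 13, 30]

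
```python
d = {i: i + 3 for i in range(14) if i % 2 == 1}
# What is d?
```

{1: 4, 3: 6, 5: 8, 7: 10, 9: 12, 11: 14, 13: 16}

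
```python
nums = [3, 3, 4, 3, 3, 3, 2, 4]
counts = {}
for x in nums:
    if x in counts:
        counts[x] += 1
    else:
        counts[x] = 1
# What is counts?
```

Initial: counts = {}, nums = [3, 3, 4, 3, 3, 3, 2, 4]
See 3: counts = {3: 1}
See 3: counts = {3: 2}
See 4: counts = {3: 2, 4: 1}
See 3: counts = {3: 3, 4: 1}
See 3: counts = {3: 4, 4: 1}
See 3: counts = {3: 5, 4: 1}
See 2: counts = {3: 5, 4: 1, 2: 1}
See 4: counts = {3: 5, 4: 2, 2: 1}

{3: 5, 4: 2, 2: 1}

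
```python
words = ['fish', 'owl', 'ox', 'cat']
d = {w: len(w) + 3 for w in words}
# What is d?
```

{'fish': 7, 'owl': 6, 'ox': 5, 'cat': 6}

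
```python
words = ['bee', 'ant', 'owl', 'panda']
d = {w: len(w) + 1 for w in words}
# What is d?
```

{'bee': 4, 'ant': 4, 'owl': 4, 'panda': 6}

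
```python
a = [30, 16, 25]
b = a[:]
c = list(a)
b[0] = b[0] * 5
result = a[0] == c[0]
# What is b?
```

After line 1: a = [30, 16, 25]
After line 2 (b = a[:], copy): a = [30, 16, 25], b = [30, 16, 25]
After line 3 (c = list(a) is a copy, new object): c = [30, 16, 25]
After line 4 (b[0] = 30 * 5 = 150; only b mutates (copy)): a = [30, 16, 25], b = [150, 16, 25], c = [30, 16, 25]
After line 5 (a[0] = 30, c[0] = 30; result = True)

[150, 16, 25]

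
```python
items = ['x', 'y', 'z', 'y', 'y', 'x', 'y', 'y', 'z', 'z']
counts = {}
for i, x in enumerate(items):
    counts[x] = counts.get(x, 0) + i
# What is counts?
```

Initial: counts = {}, items = ['x', 'y', 'z', 'y', 'y', 'x', 'y', 'y', 'z', 'z']
i=0, x='x': counts = {'x': 0}
i=1, x='y': counts = {'x': 0, 'y': 1}
i=2, x='z': counts = {'x': 0, 'y': 1, 'z': 2}
i=3, x='y': counts = {'x': 0, 'y': 4, 'z': 2}
i=4, x='y': counts = {'x': 0, 'y': 8, 'z': 2}
i=5, x='x': counts = {'x': 5, 'y': 8, 'z': 2}
i=6, x='y': counts = {'x': 5, 'y': 14, 'z': 2}
i=7, x='y': counts = {'x': 5, 'y': 21, 'z': 2}
i=8, x='z': counts = {'x': 5, 'y': 21, 'z': 10}
i=9, x='z': counts = {'x': 5, 'y': 21, 'z': 19}

{'x': 5, 'y': 21, 'z': 19}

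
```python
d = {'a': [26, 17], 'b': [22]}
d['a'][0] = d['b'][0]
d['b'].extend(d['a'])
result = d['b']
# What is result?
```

After line 1: d = {'a': [26, 17], 'b': [22]}
After line 2 (a[0] = b[0] = 22): d = {'a': [22, 17], 'b': [22]}
After line 3 (b.extend(a) appends [22, 17]): d = {'a': [22, 17], 'b': [22, 22, 17]}
After line 4: result = d['b'] = [22, 22, 17]

[22, 22, 17]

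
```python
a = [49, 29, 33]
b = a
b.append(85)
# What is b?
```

After line 1: a = [49, 29, 33]
After line 2 (b = a is an alias, same object): a = [49, 29, 33], b = [49, 29, 33]
After line 3 (b.append mutates the shared list): a = [49, 29, 33, 85], b = [49, 29, 33, 85]

[49, 29, 33, 85]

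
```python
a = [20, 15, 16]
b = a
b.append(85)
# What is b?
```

After line 1: a = [20, 15, 16]
After line 2 (b = a is an alias, same object): a = [20, 15, 16], b = [20, 15, 16]
After line 3 (b.append mutates the shared list): a = [20, 15, 16, 85], b = [20, 15, 16, 85]

[20, 15, 16, 85]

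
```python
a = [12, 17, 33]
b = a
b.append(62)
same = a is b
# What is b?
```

After line 1: a = [12, 17, 33]
After line 2 (b = a is an alias, same object): a = [12, 17, 33], b = [12, 17, 33]
After line 3 (b.append mutates the shared list): a = [12, 17, 33, 62], b = [12, 17, 33, 62]
After line 4 (same = a is b; same object -> True): same = True

[12, 17, 33, 62]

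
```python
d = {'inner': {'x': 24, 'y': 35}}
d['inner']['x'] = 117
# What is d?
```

After line 1: d = {'inner': {'x': 24, 'y': 35}}
After line 2 (inner x overwritten): d = {'inner': {'x': 117, 'y': 35}}

{'inner': {'x': 117, 'y': 35}}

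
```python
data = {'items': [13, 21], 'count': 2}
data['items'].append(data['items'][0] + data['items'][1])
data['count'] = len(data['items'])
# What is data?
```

After line 1: data = {'items': [13, 21], 'count': 2}
After line 2 (append 13 + 21 = 34): data = {'items': [13, 21, 34], 'count': 2}
After line 3 (count = len(items) = 3): data = {'items': [13, 21, 34], 'count': 3}

{'items': [13, 21, 34], 'count': 3}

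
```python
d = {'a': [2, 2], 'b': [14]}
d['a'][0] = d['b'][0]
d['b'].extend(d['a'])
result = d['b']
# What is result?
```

After line 1: d = {'a': [2, 2], 'b': [14]}
After line 2 (a[0] = b[0] = 14): d = {'a': [14, 2], 'b': [14]}
After line 3 (b.extend(a) appends [14, 2]): d = {'a': [14, 2], 'b': [14, 14, 2]}
After line 4: result = d['b'] = [14, 14, 2]

[14, 14, 2]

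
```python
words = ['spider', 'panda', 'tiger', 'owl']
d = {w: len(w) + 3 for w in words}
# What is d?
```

{'spider': 9, 'panda': 8, 'tiger': 8, 'owl': 6}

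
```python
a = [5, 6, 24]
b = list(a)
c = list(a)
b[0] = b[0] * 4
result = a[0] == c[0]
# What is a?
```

After line 1: a = [5, 6, 24]
After line 2 (b = list(a), copy): a = [5, 6, 24], b = [5, 6, 24]
After line 3 (c = list(a) is a copy, new object): c = [5, 6, 24]
After line 4 (b[0] = 5 * 4 = 20; only b mutates (copy)): a = [5, 6, 24], b = [20, 6, 24], c = [5, 6, 24]
After line 5 (a[0] = 5, c[0] = 5; result = True)

[5, 6, 24]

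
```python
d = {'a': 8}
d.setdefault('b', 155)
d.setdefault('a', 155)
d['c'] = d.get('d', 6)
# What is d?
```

After line 1: d = {'a': 8}
After line 2 (setdefault adds 'b'=155): d = {'a': 8, 'b': 155}
After line 3 (setdefault 'a' no-op, already exists): d = {'a': 8, 'b': 155}
After line 4 (get('d', 6) returns default since 'd' not in d): d = {'a': 8, 'b': 155, 'c': 6}

{'a': 8, 'b': 155, 'c': 6}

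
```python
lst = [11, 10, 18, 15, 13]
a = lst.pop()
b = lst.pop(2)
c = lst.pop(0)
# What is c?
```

After line 1: lst = [11, 10, 18, 15, 13]
After line 2 (pop() -> a = 13): lst = [11, 10, 18, 15]
After line 3 (pop(2) -> b = 18): lst = [11, 10, 15]
After line 4 (pop(0) -> c = 11): lst = [10, 15]

11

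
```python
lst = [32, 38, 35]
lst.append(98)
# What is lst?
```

[32, 38, 35, 98]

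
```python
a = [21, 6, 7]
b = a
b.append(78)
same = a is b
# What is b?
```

After line 1: a = [21, 6, 7]
After line 2 (b = a is an alias, same object): a = [21, 6, 7], b = [21, 6, 7]
After line 3 (b.append mutates the shared list): a = [21, 6, 7, 78], b = [21, 6, 7, 78]
After line 4 (same = a is b; same object -> True): same = True

[21, 6, 7, 78]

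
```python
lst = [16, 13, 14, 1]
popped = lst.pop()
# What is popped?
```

1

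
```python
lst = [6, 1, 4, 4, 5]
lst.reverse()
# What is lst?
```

[5, 4, 4, 1, 6]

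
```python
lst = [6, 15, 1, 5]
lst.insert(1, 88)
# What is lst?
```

[6, 88, 15, 1, 5]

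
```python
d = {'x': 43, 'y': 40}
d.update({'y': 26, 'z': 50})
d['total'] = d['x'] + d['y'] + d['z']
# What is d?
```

After line 1: d = {'x': 43, 'y': 40}
After line 2 (y overwritten, z added): d = {'x': 43, 'y': 26, 'z': 50}
After line 3 (total = 43 + 26 + 50 = 119): d = {'x': 43, 'y': 26, 'z': 50, 'total': 119}

{'x': 43, 'y': 26, 'z': 50, 'total': 119}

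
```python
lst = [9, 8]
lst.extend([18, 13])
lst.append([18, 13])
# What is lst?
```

After line 1: lst = [9, 8]
After line 2 (extend unpacks [18, 13]): lst = [9, 8, 18, 13]
After line 3 (append adds [18, 13] as single element): lst = [9, 8, 18, 13, [18, 13]]

[9, 8, 18, 13, [18, 13]]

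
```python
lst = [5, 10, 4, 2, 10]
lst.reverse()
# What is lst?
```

[10, 2, 4, 10, 5]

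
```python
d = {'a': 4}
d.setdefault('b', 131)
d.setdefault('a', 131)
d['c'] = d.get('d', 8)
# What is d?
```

After line 1: d = {'a': 4}
After line 2 (setdefault adds 'b'=131): d = {'a': 4, 'b': 131}
After line 3 (setdefault 'a' no-op, already exists): d = {'a': 4, 'b': 131}
After line 4 (get('d', 8) returns default since 'd' not in d): d = {'a': 4, 'b': 131, 'c': 8}

{'a': 4, 'b': 131, 'c': 8}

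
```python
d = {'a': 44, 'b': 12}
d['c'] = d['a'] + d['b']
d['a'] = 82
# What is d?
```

After line 1: d = {'a': 44, 'b': 12}
After line 2 (d['c'] = 44 + 12): d = {'a': 44, 'b': 12, 'c': 56}
After line 3: d = {'a': 82, 'b': 12, 'c': 56}

{'a': 82, 'b': 12, 'c': 56}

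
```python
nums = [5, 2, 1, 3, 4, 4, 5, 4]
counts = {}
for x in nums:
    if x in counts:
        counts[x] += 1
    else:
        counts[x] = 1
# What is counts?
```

Initial: counts = {}, nums = [5, 2, 1, 3, 4, 4, 5, 4]
See 5: counts = {5: 1}
See 2: counts = {5: 1, 2: 1}
See 1: counts = {5: 1, 2: 1, 1: 1}
See 3: counts = {5: 1, 2: 1, 1: 1, 3: 1}
See 4: counts = {5: 1, 2: 1, 1: 1, 3: 1, 4: 1}
See 4: counts = {5: 1, 2: 1, 1: 1, 3: 1, 4: 2}
See 5: counts = {5: 2, 2: 1, 1: 1, 3: 1, 4: 2}
See 4: counts = {5: 2, 2: 1, 1: 1, 3: 1, 4: 3}

{5: 2, 2: 1, 1: 1, 3: 1, 4: 3}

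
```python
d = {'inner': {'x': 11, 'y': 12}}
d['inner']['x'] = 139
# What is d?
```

After line 1: d = {'inner': {'x': 11, 'y': 12}}
After line 2 (inner x overwritten): d = {'inner': {'x': 139, 'y': 12}}

{'inner': {'x': 139, 'y': 12}}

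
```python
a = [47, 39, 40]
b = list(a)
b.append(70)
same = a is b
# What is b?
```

After line 1: a = [47, 39, 40]
After line 2 (b = list(a) is a shallow copy, new object): a = [47, 39, 40], b = [47, 39, 40]
After line 3 (append only mutates b): a = [47, 39, 40], b = [47, 39, 40, 70]
After line 4 (same = a is b; different objects -> False): same = False

[47, 39, 40, 70]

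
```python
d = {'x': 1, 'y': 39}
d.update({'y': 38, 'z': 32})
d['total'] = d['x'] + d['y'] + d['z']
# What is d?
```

After line 1: d = {'x': 1, 'y': 39}
After line 2 (y overwritten, z added): d = {'x': 1, 'y': 38, 'z': 32}
After line 3 (total = 1 + 38 + 32 = 71): d = {'x': 1, 'y': 38, 'z': 32, 'total': 71}

{'x': 1, 'y': 38, 'z': 32, 'total': 71}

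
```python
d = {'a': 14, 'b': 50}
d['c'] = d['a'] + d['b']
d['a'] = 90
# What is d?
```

After line 1: d = {'a': 14, 'b': 50}
After line 2 (d['c'] = 14 + 50): d = {'a': 14, 'b': 50, 'c': 64}
After line 3: d = {'a': 90, 'b': 50, 'c': 64}

{'a': 90, 'b': 50, 'c': 64}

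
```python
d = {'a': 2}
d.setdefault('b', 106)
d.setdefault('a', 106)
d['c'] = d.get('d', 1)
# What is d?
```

After line 1: d = {'a': 2}
After line 2 (setdefault adds 'b'=106): d = {'a': 2, 'b': 106}
After line 3 (setdefault 'a' no-op, already exists): d = {'a': 2, 'b': 106}
After line 4 (get('d', 1) returns default since 'd' not in d): d = {'a': 2, 'b': 106, 'c': 1}

{'a': 2, 'b': 106, 'c': 1}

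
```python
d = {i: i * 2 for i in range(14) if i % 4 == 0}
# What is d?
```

{0: 0, 4: 8, 8: 16, 12: 24}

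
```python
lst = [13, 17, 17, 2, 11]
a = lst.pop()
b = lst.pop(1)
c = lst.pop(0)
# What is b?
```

After line 1: lst = [13, 17, 17, 2, 11]
After line 2 (pop() -> a = 11): lst = [13, 17, 17, 2]
After line 3 (pop(1) -> b = 17): lst = [13, 17, 2]
After line 4 (pop(0) -> c = 13): lst = [17, 2]

17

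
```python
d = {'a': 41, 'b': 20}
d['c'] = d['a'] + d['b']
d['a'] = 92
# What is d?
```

After line 1: d = {'a': 41, 'b': 20}
After line 2 (d['c'] = 41 + 20): d = {'a': 41, 'b': 20, 'c': 61}
After line 3: d = {'a': 92, 'b': 20, 'c': 61}

{'a': 92, 'b': 20, 'c': 61}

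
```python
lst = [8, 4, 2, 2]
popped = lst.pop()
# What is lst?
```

[8, 4, 2]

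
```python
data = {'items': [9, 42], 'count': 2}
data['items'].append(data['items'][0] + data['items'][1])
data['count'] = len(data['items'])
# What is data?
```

After line 1: data = {'items': [9, 42], 'count': 2}
After line 2 (append 9 + 42 = 51): data = {'items': [9, 42, 51], 'count': 2}
After line 3 (count = len(items) = 3): data = {'items': [9, 42, 51], 'count': 3}

{'items': [9, 42, 51], 'count': 3}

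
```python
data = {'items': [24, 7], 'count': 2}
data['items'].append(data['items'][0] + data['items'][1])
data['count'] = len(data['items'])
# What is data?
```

After line 1: data = {'items': [24, 7], 'count': 2}
After line 2 (append 24 + 7 = 31): data = {'items': [24, 7, 31], 'count': 2}
After line 3 (count = len(items) = 3): data = {'items': [24, 7, 31], 'count': 3}

{'items': [24, 7, 31], 'count': 3}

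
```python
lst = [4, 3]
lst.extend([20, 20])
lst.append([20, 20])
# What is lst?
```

After line 1: lst = [4, 3]
After line 2 (extend unpacks [20, 20]): lst = [4, 3, 20, 20]
After line 3 (append adds [20, 20] as single element): lst = [4, 3, 20, 20, [20, 20]]

[4, 3, 20, 20, [20, 20]]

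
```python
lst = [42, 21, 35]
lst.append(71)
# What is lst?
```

[42, 21, 35, 71]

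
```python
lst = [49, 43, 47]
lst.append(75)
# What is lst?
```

[49, 43, 47, 75]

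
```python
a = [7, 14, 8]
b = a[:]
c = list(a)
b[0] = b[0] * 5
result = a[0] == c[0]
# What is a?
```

After line 1: a = [7, 14, 8]
After line 2 (b = a[:], copy): a = [7, 14, 8], b = [7, 14, 8]
After line 3 (c = list(a) is a copy, new object): c = [7, 14, 8]
After line 4 (b[0] = 7 * 5 = 35; only b mutates (copy)): a = [7, 14, 8], b = [35, 14, 8], c = [7, 14, 8]
After line 5 (a[0] = 7, c[0] = 7; result = True)

[7, 14, 8]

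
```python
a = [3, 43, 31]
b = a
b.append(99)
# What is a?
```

After line 1: a = [3, 43, 31]
After line 2 (b = a is an alias, same object): a = [3, 43, 31], b = [3, 43, 31]
After line 3 (b.append mutates the shared list): a = [3, 43, 31, 99], b = [3, 43, 31, 99]

[3, 43, 31, 99]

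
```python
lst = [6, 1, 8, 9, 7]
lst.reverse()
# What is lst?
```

[7, 9, 8, 1, 6]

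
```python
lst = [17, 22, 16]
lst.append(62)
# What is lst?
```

[17, 22, 16, 62]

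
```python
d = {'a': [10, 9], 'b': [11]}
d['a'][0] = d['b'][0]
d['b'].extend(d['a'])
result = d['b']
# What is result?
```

After line 1: d = {'a': [10, 9], 'b': [11]}
After line 2 (a[0] = b[0] = 11): d = {'a': [11, 9], 'b': [11]}
After line 3 (b.extend(a) appends [11, 9]): d = {'a': [11, 9], 'b': [11, 11, 9]}
After line 4: result = d['b'] = [11, 11, 9]

[11, 11, 9]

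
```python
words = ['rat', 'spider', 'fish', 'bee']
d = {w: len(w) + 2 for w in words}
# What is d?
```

{'rat': 5, 'spider': 8, 'fish': 6, 'bee': 5}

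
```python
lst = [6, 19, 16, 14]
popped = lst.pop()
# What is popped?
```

14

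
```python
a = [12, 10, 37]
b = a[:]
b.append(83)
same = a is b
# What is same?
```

After line 1: a = [12, 10, 37]
After line 2 (b = a[:] is a shallow copy, new object): a = [12, 10, 37], b = [12, 10, 37]
After line 3 (append only mutates b): a = [12, 10, 37], b = [12, 10, 37, 83]
After line 4 (same = a is b; different objects -> False): same = False

False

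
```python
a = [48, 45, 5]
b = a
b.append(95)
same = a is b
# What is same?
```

After line 1: a = [48, 45, 5]
After line 2 (b = a is an alias, same object): a = [48, 45, 5], b = [48, 45, 5]
After line 3 (b.append mutates the shared list): a = [48, 45, 5, 95], b = [48, 45, 5, 95]
After line 4 (same = a is b; same object -> True): same = True

True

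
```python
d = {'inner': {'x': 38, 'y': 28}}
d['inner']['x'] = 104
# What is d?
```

After line 1: d = {'inner': {'x': 38, 'y': 28}}
After line 2 (inner x overwritten): d = {'inner': {'x': 104, 'y': 28}}

{'inner': {'x': 104, 'y': 28}}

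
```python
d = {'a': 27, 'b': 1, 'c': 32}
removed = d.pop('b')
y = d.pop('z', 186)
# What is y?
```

After line 1: d = {'a': 27, 'b': 1, 'c': 32}
After line 2 (pop 'b' returns 1): d = {'a': 27, 'c': 32}, removed = 1
After line 3 (pop 'z' missing, returns default 186): d = {'a': 27, 'c': 32}, y = 186

186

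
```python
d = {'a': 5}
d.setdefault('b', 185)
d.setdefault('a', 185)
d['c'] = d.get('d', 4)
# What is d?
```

After line 1: d = {'a': 5}
After line 2 (setdefault adds 'b'=185): d = {'a': 5, 'b': 185}
After line 3 (setdefault 'a' no-op, already exists): d = {'a': 5, 'b': 185}
After line 4 (get('d', 4) returns default since 'd' not in d): d = {'a': 5, 'b': 185, 'c': 4}

{'a': 5, 'b': 185, 'c': 4}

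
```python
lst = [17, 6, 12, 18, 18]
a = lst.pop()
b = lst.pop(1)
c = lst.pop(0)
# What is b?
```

After line 1: lst = [17, 6, 12, 18, 18]
After line 2 (pop() -> a = 18): lst = [17, 6, 12, 18]
After line 3 (pop(1) -> b = 6): lst = [17, 12, 18]
After line 4 (pop(0) -> c = 17): lst = [12, 18]

6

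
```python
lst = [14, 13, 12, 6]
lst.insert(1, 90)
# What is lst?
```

[14, 90, 13, 12, 6]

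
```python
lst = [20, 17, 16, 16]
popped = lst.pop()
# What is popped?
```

16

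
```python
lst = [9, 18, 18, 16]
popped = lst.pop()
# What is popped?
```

16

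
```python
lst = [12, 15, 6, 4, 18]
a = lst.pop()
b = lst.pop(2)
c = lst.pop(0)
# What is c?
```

After line 1: lst = [12, 15, 6, 4, 18]
After line 2 (pop() -> a = 18): lst = [12, 15, 6, 4]
After line 3 (pop(2) -> b = 6): lst = [12, 15, 4]
After line 4 (pop(0) -> c = 12): lst = [15, 4]

12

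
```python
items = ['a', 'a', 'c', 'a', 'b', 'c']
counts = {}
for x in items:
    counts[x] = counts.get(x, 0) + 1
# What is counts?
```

Initial: counts = {}, items = ['a', 'a', 'c', 'a', 'b', 'c']
See 'a': counts = {'a': 1}
See 'a': counts = {'a': 2}
See 'c': counts = {'a': 2, 'c': 1}
See 'a': counts = {'a': 3, 'c': 1}
See 'b': counts = {'a': 3, 'c': 1, 'b': 1}
See 'c': counts = {'a': 3, 'c': 2, 'b': 1}

{'a': 3, 'c': 2, 'b': 1}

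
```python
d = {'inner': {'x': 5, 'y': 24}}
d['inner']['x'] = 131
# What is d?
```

After line 1: d = {'inner': {'x': 5, 'y': 24}}
After line 2 (inner x overwritten): d = {'inner': {'x': 131, 'y': 24}}

{'inner': {'x': 131, 'y': 24}}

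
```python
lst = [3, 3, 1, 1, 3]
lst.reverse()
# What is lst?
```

[3, 1, 1, 3, 3]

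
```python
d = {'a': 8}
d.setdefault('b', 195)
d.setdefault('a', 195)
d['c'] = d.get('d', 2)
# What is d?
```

After line 1: d = {'a': 8}
After line 2 (setdefault adds 'b'=195): d = {'a': 8, 'b': 195}
After line 3 (setdefault 'a' no-op, already exists): d = {'a': 8, 'b': 195}
After line 4 (get('d', 2) returns default since 'd' not in d): d = {'a': 8, 'b': 195, 'c': 2}

{'a': 8, 'b': 195, 'c': 2}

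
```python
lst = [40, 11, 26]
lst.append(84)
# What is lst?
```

[40, 11, 26, 84]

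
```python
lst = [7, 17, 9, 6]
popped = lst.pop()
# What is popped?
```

6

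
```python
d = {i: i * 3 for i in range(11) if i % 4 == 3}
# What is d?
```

{3: 9, 7: 21}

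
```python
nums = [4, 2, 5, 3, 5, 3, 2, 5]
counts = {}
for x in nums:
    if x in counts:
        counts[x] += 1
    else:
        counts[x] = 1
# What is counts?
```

Initial: counts = {}, nums = [4, 2, 5, 3, 5, 3, 2, 5]
See 4: counts = {4: 1}
See 2: counts = {4: 1, 2: 1}
See 5: counts = {4: 1, 2: 1, 5: 1}
See 3: counts = {4: 1, 2: 1, 5: 1, 3: 1}
See 5: counts = {4: 1, 2: 1, 5: 2, 3: 1}
See 3: counts = {4: 1, 2: 1, 5: 2, 3: 2}
See 2: counts = {4: 1, 2: 2, 5: 2, 3: 2}
See 5: counts = {4: 1, 2: 2, 5: 3, 3: 2}

{4: 1, 2: 2, 5: 3, 3: 2}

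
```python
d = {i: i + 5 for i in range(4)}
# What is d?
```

{0: 5, 1: 6, 2: 7, 3: 8}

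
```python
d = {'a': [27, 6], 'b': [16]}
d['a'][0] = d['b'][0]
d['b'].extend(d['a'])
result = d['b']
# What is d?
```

After line 1: d = {'a': [27, 6], 'b': [16]}
After line 2 (a[0] = b[0] = 16): d = {'a': [16, 6], 'b': [16]}
After line 3 (b.extend(a) appends [16, 6]): d = {'a': [16, 6], 'b': [16, 16, 6]}
After line 4: result = d['b'] = [16, 16, 6]

{'a': [16, 6], 'b': [16, 16, 6]}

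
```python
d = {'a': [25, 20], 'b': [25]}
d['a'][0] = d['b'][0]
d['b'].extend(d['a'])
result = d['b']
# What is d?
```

After line 1: d = {'a': [25, 20], 'b': [25]}
After line 2 (a[0] = b[0] = 25): d = {'a': [25, 20], 'b': [25]}
After line 3 (b.extend(a) appends [25, 20]): d = {'a': [25, 20], 'b': [25, 25, 20]}
After line 4: result = d['b'] = [25, 25, 20]

{'a': [25, 20], 'b': [25, 25, 20]}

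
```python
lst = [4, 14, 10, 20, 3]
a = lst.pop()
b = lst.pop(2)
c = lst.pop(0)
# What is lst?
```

After line 1: lst = [4, 14, 10, 20, 3]
After line 2 (pop() -> a = 3): lst = [4, 14, 10, 20]
After line 3 (pop(2) -> b = 10): lst = [4, 14, 20]
After line 4 (pop(0) -> c = 4): lst = [14, 20]

[14, 20]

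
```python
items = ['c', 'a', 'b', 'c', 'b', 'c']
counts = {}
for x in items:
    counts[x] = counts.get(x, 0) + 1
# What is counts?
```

Initial: counts = {}, items = ['c', 'a', 'b', 'c', 'b', 'c']
See 'c': counts = {'c': 1}
See 'a': counts = {'c': 1, 'a': 1}
See 'b': counts = {'c': 1, 'a': 1, 'b': 1}
See 'c': counts = {'c': 2, 'a': 1, 'b': 1}
See 'b': counts = {'c': 2, 'a': 1, 'b': 2}
See 'c': counts = {'c': 3, 'a': 1, 'b': 2}

{'c': 3, 'a': 1, 'b': 2}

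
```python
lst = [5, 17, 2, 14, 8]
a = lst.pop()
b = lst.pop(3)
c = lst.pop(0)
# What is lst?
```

After line 1: lst = [5, 17, 2, 14, 8]
After line 2 (pop() -> a = 8): lst = [5, 17, 2, 14]
After line 3 (pop(3) -> b = 14): lst = [5, 17, 2]
After line 4 (pop(0) -> c = 5): lst = [17, 2]

[17, 2]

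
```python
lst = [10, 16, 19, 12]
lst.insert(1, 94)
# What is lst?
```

[10, 94, 16, 19, 12]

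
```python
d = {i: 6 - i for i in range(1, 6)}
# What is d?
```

{1: 5, 2: 4, 3: 3, 4: 2, 5: 1}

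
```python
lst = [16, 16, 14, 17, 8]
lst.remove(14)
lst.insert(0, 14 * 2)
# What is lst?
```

After line 1: lst = [16, 16, 14, 17, 8]
After line 2 (remove first 14): lst = [16, 16, 17, 8]
After line 3 (insert 28 at index 0): lst = [28, 16, 16, 17, 8]

[28, 16, 16, 17, 8]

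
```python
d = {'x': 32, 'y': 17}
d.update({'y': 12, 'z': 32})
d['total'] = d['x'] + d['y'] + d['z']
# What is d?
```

After line 1: d = {'x': 32, 'y': 17}
After line 2 (y overwritten, z added): d = {'x': 32, 'y': 12, 'z': 32}
After line 3 (total = 32 + 12 + 32 = 76): d = {'x': 32, 'y': 12, 'z': 32, 'total': 76}

{'x': 32, 'y': 12, 'z': 32, 'total': 76}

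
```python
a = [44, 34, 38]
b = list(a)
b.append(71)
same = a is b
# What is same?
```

After line 1: a = [44, 34, 38]
After line 2 (b = list(a) is a shallow copy, new object): a = [44, 34, 38], b = [44, 34, 38]
After line 3 (append only mutates b): a = [44, 34, 38], b = [44, 34, 38, 71]
After line 4 (same = a is b; different objects -> False): same = False

False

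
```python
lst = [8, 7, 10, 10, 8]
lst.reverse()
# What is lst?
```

[8, 10, 10, 7, 8]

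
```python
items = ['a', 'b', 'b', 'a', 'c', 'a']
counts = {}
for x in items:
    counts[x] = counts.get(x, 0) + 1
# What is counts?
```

Initial: counts = {}, items = ['a', 'b', 'b', 'a', 'c', 'a']
See 'a': counts = {'a': 1}
See 'b': counts = {'a': 1, 'b': 1}
See 'b': counts = {'a': 1, 'b': 2}
See 'a': counts = {'a': 2, 'b': 2}
See 'c': counts = {'a': 2, 'b': 2, 'c': 1}
See 'a': counts = {'a': 3, 'b': 2, 'c': 1}

{'a': 3, 'b': 2, 'c': 1}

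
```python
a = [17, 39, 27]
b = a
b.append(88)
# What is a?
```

After line 1: a = [17, 39, 27]
After line 2 (b = a is an alias, same object): a = [17, 39, 27], b = [17, 39, 27]
After line 3 (b.append mutates the shared list): a = [17, 39, 27, 88], b = [17, 39, 27, 88]

[17, 39, 27, 88]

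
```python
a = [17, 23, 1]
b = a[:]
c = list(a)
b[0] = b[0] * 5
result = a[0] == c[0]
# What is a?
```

After line 1: a = [17, 23, 1]
After line 2 (b = a[:], copy): a = [17, 23, 1], b = [17, 23, 1]
After line 3 (c = list(a) is a copy, new object): c = [17, 23, 1]
After line 4 (b[0] = 17 * 5 = 85; only b mutates (copy)): a = [17, 23, 1], b = [85, 23, 1], c = [17, 23, 1]
After line 5 (a[0] = 17, c[0] = 17; result = True)

[17, 23, 1]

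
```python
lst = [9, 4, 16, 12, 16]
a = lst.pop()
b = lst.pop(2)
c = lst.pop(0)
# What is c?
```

After line 1: lst = [9, 4, 16, 12, 16]
After line 2 (pop() -> a = 16): lst = [9, 4, 16, 12]
After line 3 (pop(2) -> b = 16): lst = [9, 4, 12]
After line 4 (pop(0) -> c = 9): lst = [4, 12]

9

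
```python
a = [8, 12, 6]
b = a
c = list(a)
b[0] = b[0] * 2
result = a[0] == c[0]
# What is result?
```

After line 1: a = [8, 12, 6]
After line 2 (b = a, alias): a = [8, 12, 6], b = [8, 12, 6]
After line 3 (c = list(a) is a copy, new object): c = [8, 12, 6]
After line 4 (b[0] = 8 * 2 = 16; mutates shared a/b): a = b = [16, 12, 6], c = [8, 12, 6]
After line 5 (a[0] = 16, c[0] = 8; result = False)

False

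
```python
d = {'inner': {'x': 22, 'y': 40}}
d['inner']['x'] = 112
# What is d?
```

After line 1: d = {'inner': {'x': 22, 'y': 40}}
After line 2 (inner x overwritten): d = {'inner': {'x': 112, 'y': 40}}

{'inner': {'x': 112, 'y': 40}}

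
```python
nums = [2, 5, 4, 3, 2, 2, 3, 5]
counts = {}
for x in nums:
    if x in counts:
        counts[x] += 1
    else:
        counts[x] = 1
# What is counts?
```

Initial: counts = {}, nums = [2, 5, 4, 3, 2, 2, 3, 5]
See 2: counts = {2: 1}
See 5: counts = {2: 1, 5: 1}
See 4: counts = {2: 1, 5: 1, 4: 1}
See 3: counts = {2: 1, 5: 1, 4: 1, 3: 1}
See 2: counts = {2: 2, 5: 1, 4: 1, 3: 1}
See 2: counts = {2: 3, 5: 1, 4: 1, 3: 1}
See 3: counts = {2: 3, 5: 1, 4: 1, 3: 2}
See 5: counts = {2: 3, 5: 2, 4: 1, 3: 2}

{2: 3, 5: 2, 4: 1, 3: 2}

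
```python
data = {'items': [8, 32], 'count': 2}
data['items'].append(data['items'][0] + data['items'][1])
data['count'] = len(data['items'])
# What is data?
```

After line 1: data = {'items': [8, 32], 'count': 2}
After line 2 (append 8 + 32 = 40): data = {'items': [8, 32, 40], 'count': 2}
After line 3 (count = len(items) = 3): data = {'items': [8, 32, 40], 'count': 3}

{'items': [8, 32, 40], 'count': 3}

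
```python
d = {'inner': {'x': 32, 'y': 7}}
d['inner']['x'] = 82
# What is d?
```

After line 1: d = {'inner': {'x': 32, 'y': 7}}
After line 2 (inner x overwritten): d = {'inner': {'x': 82, 'y': 7}}

{'inner': {'x': 82, 'y': 7}}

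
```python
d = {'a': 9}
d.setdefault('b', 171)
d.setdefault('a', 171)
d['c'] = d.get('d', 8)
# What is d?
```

After line 1: d = {'a': 9}
After line 2 (setdefault adds 'b'=171): d = {'a': 9, 'b': 171}
After line 3 (setdefault 'a' no-op, already exists): d = {'a': 9, 'b': 171}
After line 4 (get('d', 8) returns default since 'd' not in d): d = {'a': 9, 'b': 171, 'c': 8}

{'a': 9, 'b': 171, 'c': 8}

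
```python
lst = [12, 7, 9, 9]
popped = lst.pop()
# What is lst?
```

[12, 7, 9]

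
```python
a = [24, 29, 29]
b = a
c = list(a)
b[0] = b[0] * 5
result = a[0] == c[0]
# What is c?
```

After line 1: a = [24, 29, 29]
After line 2 (b = a, alias): a = [24, 29, 29], b = [24, 29, 29]
After line 3 (c = list(a) is a copy, new object): c = [24, 29, 29]
After line 4 (b[0] = 24 * 5 = 120; mutates shared a/b): a = b = [120, 29, 29], c = [24, 29, 29]
After line 5 (a[0] = 120, c[0] = 24; result = False)

[24, 29, 29]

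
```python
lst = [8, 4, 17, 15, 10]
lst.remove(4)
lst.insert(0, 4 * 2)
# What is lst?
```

After line 1: lst = [8, 4, 17, 15, 10]
After line 2 (remove first 4): lst = [8, 17, 15, 10]
After line 3 (insert 8 at index 0): lst = [8, 8, 17, 15, 10]

[8, 8, 17, 15, 10]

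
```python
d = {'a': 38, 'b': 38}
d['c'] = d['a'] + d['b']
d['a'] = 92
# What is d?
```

After line 1: d = {'a': 38, 'b': 38}
After line 2 (d['c'] = 38 + 38): d = {'a': 38, 'b': 38, 'c': 76}
After line 3: d = {'a': 92, 'b': 38, 'c': 76}

{'a': 92, 'b': 38, 'c': 76}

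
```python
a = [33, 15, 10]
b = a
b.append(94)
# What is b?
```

After line 1: a = [33, 15, 10]
After line 2 (b = a is an alias, same object): a = [33, 15, 10], b = [33, 15, 10]
After line 3 (b.append mutates the shared list): a = [33, 15, 10, 94], b = [33, 15, 10, 94]

[33, 15, 10, 94]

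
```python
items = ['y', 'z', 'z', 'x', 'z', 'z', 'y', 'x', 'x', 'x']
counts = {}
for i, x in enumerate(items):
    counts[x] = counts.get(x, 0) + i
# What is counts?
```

Initial: counts = {}, items = ['y', 'z', 'z', 'x', 'z', 'z', 'y', 'x', 'x', 'x']
i=0, x='y': counts = {'y': 0}
i=1, x='z': counts = {'y': 0, 'z': 1}
i=2, x='z': counts = {'y': 0, 'z': 3}
i=3, x='x': counts = {'y': 0, 'z': 3, 'x': 3}
i=4, x='z': counts = {'y': 0, 'z': 7, 'x': 3}
i=5, x='z': counts = {'y': 0, 'z': 12, 'x': 3}
i=6, x='y': counts = {'y': 6, 'z': 12, 'x': 3}
i=7, x='x': counts = {'y': 6, 'z': 12, 'x': 10}
i=8, x='x': counts = {'y': 6, 'z': 12, 'x': 18}
i=9, x='x': counts = {'y': 6, 'z': 12, 'x': 27}

{'y': 6, 'z': 12, 'x': 27}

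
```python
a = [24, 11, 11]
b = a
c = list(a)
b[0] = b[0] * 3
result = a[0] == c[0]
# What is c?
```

After line 1: a = [24, 11, 11]
After line 2 (b = a, alias): a = [24, 11, 11], b = [24, 11, 11]
After line 3 (c = list(a) is a copy, new object): c = [24, 11, 11]
After line 4 (b[0] = 24 * 3 = 72; mutates shared a/b): a = b = [72, 11, 11], c = [24, 11, 11]
After line 5 (a[0] = 72, c[0] = 24; result = False)

[24, 11, 11]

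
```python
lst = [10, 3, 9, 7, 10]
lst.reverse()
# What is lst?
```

[10, 7, 9, 3, 10]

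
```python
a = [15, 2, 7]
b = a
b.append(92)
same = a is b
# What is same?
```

After line 1: a = [15, 2, 7]
After line 2 (b = a is an alias, same object): a = [15, 2, 7], b = [15, 2, 7]
After line 3 (b.append mutates the shared list): a = [15, 2, 7, 92], b = [15, 2, 7, 92]
After line 4 (same = a is b; same object -> True): same = True

True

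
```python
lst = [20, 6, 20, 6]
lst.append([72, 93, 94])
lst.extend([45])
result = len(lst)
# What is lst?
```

After line 1: lst = [20, 6, 20, 6]
After line 2 (append adds [72, 93, 94] as single element): lst = [20, 6, 20, 6, [72, 93, 94]]
After line 3 (extend unpacks [45], adds 45): lst = [20, 6, 20, 6, [72, 93, 94], 45]
After line 4: result = len(lst) = 6

[20, 6, 20, 6, [72, 93, 94], 45]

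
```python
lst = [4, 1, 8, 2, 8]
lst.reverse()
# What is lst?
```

[8, 2, 8, 1, 4]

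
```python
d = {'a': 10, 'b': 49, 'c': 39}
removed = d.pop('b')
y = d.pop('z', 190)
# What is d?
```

After line 1: d = {'a': 10, 'b': 49, 'c': 39}
After line 2 (pop 'b' returns 49): d = {'a': 10, 'c': 39}, removed = 49
After line 3 (pop 'z' missing, returns default 190): d = {'a': 10, 'c': 39}, y = 190

{'a': 10, 'c': 39}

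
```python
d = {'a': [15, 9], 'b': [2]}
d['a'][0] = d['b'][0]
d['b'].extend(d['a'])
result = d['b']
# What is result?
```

After line 1: d = {'a': [15, 9], 'b': [2]}
After line 2 (a[0] = b[0] = 2): d = {'a': [2, 9], 'b': [2]}
After line 3 (b.extend(a) appends [2, 9]): d = {'a': [2, 9], 'b': [2, 2, 9]}
After line 4: result = d['b'] = [2, 2, 9]

[2, 2, 9]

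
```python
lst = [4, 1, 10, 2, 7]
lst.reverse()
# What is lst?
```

[7, 2, 10, 1, 4]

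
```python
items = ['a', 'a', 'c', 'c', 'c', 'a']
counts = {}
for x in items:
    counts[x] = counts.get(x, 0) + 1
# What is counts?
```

Initial: counts = {}, items = ['a', 'a', 'c', 'c', 'c', 'a']
See 'a': counts = {'a': 1}
See 'a': counts = {'a': 2}
See 'c': counts = {'a': 2, 'c': 1}
See 'c': counts = {'a': 2, 'c': 2}
See 'c': counts = {'a': 2, 'c': 3}
See 'a': counts = {'a': 3, 'c': 3}

{'a': 3, 'c': 3}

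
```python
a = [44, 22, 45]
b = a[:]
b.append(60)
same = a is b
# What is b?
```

After line 1: a = [44, 22, 45]
After line 2 (b = a[:] is a shallow copy, new object): a = [44, 22, 45], b = [44, 22, 45]
After line 3 (append only mutates b): a = [44, 22, 45], b = [44, 22, 45, 60]
After line 4 (same = a is b; different objects -> False): same = False

[44, 22, 45, 60]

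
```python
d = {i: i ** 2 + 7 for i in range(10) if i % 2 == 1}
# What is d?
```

{1: 8, 3: 16, 5: 32, 7: 56, 9: 88}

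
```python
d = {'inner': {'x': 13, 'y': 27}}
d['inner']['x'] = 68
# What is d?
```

After line 1: d = {'inner': {'x': 13, 'y': 27}}
After line 2 (inner x overwritten): d = {'inner': {'x': 68, 'y': 27}}

{'inner': {'x': 68, 'y': 27}}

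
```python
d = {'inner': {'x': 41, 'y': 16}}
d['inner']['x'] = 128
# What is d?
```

After line 1: d = {'inner': {'x': 41, 'y': 16}}
After line 2 (inner x overwritten): d = {'inner': {'x': 128, 'y': 16}}

{'inner': {'x': 128, 'y': 16}}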